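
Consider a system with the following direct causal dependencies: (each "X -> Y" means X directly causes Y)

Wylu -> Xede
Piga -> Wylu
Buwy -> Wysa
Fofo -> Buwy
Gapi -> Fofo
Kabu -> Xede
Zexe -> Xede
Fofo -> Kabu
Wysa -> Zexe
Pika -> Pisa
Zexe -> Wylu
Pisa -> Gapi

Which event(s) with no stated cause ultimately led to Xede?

Piga, Pika

Tracing upstream from Xede: Xede ← Kabu ← Fofo ← Gapi ← Pisa ← Pika.
A separate upstream branch: Xede ← Wylu ← Piga.
Each of those chain origins has no stated cause.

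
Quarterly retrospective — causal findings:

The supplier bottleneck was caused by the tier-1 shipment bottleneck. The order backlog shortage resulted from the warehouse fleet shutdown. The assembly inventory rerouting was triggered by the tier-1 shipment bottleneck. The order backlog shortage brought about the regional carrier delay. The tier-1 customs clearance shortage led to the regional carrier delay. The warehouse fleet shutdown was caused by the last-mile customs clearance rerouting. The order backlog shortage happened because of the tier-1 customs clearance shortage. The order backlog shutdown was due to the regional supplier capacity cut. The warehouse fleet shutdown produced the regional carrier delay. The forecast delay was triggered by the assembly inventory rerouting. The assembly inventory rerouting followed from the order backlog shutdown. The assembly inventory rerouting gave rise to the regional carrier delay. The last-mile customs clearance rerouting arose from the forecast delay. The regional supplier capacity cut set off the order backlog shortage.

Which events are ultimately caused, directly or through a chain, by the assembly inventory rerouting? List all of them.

Direct effects: the forecast delay, the regional carrier delay.
2 steps out: the last-mile customs clearance rerouting.
3 steps out: the warehouse fleet shutdown.
4 steps out: the order backlog shortage.
Not reachable from it: the tier-1 shipment bottleneck, the supplier bottleneck, the regional supplier capacity cut, the order backlog shutdown, the tier-1 customs clearance shortage.

the forecast delay, the last-mile customs clearance rerouting, the order backlog shortage, the regional carrier delay, the warehouse fleet shutdown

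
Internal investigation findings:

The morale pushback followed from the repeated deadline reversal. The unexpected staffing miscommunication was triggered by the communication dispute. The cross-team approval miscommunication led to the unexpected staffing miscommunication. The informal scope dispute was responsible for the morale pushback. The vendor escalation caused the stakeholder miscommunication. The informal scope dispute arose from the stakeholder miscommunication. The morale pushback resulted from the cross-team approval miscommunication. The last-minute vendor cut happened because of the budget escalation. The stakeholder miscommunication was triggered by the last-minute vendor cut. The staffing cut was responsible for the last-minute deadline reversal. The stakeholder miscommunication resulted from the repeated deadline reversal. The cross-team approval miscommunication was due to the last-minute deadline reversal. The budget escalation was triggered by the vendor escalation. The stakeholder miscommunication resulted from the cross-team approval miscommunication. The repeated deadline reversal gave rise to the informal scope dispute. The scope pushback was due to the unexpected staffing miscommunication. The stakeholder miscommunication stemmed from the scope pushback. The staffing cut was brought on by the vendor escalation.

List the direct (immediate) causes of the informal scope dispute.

Upstream contributors include the vendor escalation, the budget escalation, the communication dispute, the staffing cut, the last-minute vendor cut, the last-minute deadline reversal, the cross-team approval miscommunication, the unexpected staffing miscommunication, the scope pushback, but only the repeated deadline reversal, the stakeholder miscommunication feed directly into the informal scope dispute.

the repeated deadline reversal, the stakeholder miscommunication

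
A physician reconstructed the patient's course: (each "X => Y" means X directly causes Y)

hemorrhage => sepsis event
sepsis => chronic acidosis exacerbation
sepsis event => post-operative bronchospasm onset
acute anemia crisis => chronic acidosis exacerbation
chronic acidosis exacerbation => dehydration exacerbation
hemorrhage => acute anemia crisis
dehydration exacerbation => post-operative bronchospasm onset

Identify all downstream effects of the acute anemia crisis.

the chronic acidosis exacerbation, the dehydration exacerbation, the post-operative bronchospasm onset

Direct effects: the chronic acidosis exacerbation.
2 steps out: the dehydration exacerbation.
3 steps out: the post-operative bronchospasm onset.
Not reachable from it: the hemorrhage, the sepsis event, the sepsis.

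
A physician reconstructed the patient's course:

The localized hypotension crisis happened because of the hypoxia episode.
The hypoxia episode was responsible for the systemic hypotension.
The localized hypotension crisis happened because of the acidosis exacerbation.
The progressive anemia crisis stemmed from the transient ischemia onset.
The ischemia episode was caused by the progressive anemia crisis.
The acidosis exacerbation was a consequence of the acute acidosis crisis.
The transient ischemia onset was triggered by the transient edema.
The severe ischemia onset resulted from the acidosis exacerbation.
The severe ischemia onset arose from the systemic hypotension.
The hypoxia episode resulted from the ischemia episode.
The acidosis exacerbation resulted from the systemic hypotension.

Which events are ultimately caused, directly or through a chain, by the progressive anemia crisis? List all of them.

the acidosis exacerbation, the hypoxia episode, the ischemia episode, the localized hypotension crisis, the severe ischemia onset, the systemic hypotension

Direct effects: the ischemia episode.
2 steps out: the hypoxia episode.
3 steps out: the systemic hypotension, the localized hypotension crisis.
4 steps out: the acidosis exacerbation, the severe ischemia onset.
Not reachable from it: the acute acidosis crisis, the transient edema, the transient ischemia onset.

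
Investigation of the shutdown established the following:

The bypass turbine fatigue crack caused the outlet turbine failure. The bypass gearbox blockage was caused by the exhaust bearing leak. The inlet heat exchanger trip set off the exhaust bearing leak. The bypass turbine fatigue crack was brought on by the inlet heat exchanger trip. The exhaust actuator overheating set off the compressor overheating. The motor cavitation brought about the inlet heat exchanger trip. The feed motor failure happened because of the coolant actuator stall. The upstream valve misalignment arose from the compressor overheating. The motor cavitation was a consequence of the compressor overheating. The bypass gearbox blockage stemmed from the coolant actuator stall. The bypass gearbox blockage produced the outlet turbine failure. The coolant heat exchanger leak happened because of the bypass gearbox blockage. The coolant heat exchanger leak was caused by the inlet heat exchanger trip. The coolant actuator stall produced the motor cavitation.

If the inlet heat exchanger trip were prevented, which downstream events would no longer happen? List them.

the bypass turbine fatigue crack, the exhaust bearing leak

Downstream of the inlet heat exchanger trip: the bypass turbine fatigue crack, the exhaust bearing leak, the bypass gearbox blockage, the coolant heat exchanger leak, the outlet turbine failure.
Of those, still caused via another path: the bypass gearbox blockage, the coolant heat exchanger leak, the outlet turbine failure.
The remainder have no surviving cause.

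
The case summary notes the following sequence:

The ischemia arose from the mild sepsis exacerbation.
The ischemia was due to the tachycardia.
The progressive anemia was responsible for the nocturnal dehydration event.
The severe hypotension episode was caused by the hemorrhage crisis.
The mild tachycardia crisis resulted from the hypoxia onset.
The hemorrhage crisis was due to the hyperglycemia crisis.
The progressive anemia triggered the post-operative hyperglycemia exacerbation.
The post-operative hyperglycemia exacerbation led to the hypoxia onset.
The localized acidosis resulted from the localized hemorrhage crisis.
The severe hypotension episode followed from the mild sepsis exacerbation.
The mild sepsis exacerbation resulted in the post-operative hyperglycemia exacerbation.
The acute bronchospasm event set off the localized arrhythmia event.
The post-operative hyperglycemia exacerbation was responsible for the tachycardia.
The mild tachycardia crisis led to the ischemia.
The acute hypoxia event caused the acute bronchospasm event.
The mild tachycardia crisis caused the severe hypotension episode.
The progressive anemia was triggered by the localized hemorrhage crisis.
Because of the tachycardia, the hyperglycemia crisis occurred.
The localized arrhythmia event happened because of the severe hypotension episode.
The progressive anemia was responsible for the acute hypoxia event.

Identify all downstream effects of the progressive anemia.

the acute bronchospasm event, the acute hypoxia event, the hemorrhage crisis, the hyperglycemia crisis, the hypoxia onset, the ischemia, the localized arrhythmia event, the mild tachycardia crisis, the nocturnal dehydration event, the post-operative hyperglycemia exacerbation, the severe hypotension episode, the tachycardia

Direct effects: the post-operative hyperglycemia exacerbation, the nocturnal dehydration event, the acute hypoxia event.
2 steps out: the tachycardia, the hypoxia onset, the acute bronchospasm event.
3 steps out: the mild tachycardia crisis, the ischemia, the hyperglycemia crisis, the localized arrhythmia event.
4 steps out: the hemorrhage crisis, the severe hypotension episode.
Not reachable from it: the localized hemorrhage crisis, the localized acidosis, the mild sepsis exacerbation.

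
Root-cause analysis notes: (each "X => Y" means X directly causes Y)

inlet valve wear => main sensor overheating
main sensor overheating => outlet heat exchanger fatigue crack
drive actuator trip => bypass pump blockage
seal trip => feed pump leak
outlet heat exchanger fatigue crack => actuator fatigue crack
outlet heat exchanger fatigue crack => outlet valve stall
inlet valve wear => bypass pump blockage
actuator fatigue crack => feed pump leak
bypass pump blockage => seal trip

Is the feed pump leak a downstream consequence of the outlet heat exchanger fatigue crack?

There is a causal chain: the outlet heat exchanger fatigue crack → the actuator fatigue crack → the feed pump leak.

Yes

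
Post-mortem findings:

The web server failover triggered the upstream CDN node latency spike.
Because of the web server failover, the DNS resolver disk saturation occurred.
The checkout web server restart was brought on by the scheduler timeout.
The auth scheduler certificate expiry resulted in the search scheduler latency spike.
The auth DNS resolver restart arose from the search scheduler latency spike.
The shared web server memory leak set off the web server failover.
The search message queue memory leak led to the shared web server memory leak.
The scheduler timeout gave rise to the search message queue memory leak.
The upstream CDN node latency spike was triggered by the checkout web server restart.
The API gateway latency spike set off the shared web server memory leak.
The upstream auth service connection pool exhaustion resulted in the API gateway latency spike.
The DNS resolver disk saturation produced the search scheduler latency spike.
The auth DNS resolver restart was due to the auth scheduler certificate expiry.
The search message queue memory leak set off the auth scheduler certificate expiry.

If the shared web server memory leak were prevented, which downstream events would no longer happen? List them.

the DNS resolver disk saturation, the web server failover

Downstream of the shared web server memory leak: the web server failover, the upstream CDN node latency spike, the DNS resolver disk saturation, the search scheduler latency spike, the auth DNS resolver restart.
Of those, still caused via another path: the upstream CDN node latency spike, the search scheduler latency spike, the auth DNS resolver restart.
The remainder have no surviving cause.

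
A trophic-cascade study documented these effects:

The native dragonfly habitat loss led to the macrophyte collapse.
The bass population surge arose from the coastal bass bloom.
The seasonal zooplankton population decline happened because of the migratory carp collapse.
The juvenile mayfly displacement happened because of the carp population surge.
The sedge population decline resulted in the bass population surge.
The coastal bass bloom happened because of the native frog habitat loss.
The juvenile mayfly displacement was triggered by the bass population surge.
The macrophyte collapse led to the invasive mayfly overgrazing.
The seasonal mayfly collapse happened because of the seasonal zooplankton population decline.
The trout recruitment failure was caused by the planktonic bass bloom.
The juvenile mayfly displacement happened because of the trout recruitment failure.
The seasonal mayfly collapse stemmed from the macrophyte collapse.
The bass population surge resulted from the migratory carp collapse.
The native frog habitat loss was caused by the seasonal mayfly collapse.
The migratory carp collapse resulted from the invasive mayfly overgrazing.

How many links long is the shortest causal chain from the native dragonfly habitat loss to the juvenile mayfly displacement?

Shortest chain: the native dragonfly habitat loss → the macrophyte collapse → the invasive mayfly overgrazing → the migratory carp collapse → the bass population surge → the juvenile mayfly displacement.

5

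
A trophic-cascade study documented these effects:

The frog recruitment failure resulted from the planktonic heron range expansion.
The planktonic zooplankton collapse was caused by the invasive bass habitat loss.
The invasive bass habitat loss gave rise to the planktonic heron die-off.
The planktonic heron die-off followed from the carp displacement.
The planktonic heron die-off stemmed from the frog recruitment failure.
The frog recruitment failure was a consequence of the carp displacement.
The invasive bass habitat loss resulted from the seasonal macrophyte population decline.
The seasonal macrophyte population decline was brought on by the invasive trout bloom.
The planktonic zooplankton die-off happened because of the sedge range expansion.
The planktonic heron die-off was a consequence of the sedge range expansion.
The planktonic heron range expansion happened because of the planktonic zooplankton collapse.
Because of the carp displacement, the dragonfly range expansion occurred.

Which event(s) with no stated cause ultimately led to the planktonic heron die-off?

Tracing upstream from the planktonic heron die-off: the planktonic heron die-off ← the invasive bass habitat loss ← the seasonal macrophyte population decline ← the invasive trout bloom.
A separate upstream branch: the planktonic heron die-off ← the sedge range expansion.
A separate upstream branch: the planktonic heron die-off ← the carp displacement.
Each of those chain origins has no stated cause.

the carp displacement, the invasive trout bloom, the sedge range expansion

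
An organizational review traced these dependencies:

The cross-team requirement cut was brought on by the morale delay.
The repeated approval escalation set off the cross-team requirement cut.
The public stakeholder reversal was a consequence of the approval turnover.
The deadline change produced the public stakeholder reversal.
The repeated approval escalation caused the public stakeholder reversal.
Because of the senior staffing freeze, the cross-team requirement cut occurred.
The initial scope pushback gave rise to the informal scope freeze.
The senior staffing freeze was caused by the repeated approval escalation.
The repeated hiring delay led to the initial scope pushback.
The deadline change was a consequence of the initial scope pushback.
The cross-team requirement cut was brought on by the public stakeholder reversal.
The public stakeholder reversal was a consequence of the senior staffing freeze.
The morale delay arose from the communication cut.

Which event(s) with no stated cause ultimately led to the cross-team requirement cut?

Tracing upstream from the cross-team requirement cut: the cross-team requirement cut ← the public stakeholder reversal ← the approval turnover.
A separate upstream branch: the cross-team requirement cut ← the repeated approval escalation.
A separate upstream branch: the cross-team requirement cut ← the public stakeholder reversal ← the deadline change ← the initial scope pushback ← the repeated hiring delay.
A separate upstream branch: the cross-team requirement cut ← the morale delay ← the communication cut.
Each of those chain origins has no stated cause.

the approval turnover, the communication cut, the repeated approval escalation, the repeated hiring delay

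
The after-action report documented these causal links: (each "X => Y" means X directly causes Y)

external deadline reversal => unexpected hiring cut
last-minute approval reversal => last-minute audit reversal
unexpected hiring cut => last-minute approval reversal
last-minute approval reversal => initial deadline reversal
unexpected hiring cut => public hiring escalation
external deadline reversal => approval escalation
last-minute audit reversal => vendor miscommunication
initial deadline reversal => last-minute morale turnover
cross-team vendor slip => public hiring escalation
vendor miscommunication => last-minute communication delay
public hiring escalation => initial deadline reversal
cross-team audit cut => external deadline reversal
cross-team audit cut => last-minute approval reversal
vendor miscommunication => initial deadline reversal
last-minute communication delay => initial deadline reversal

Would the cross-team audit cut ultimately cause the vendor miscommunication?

Yes

There is a causal chain: the cross-team audit cut → the last-minute approval reversal → the last-minute audit reversal → the vendor miscommunication.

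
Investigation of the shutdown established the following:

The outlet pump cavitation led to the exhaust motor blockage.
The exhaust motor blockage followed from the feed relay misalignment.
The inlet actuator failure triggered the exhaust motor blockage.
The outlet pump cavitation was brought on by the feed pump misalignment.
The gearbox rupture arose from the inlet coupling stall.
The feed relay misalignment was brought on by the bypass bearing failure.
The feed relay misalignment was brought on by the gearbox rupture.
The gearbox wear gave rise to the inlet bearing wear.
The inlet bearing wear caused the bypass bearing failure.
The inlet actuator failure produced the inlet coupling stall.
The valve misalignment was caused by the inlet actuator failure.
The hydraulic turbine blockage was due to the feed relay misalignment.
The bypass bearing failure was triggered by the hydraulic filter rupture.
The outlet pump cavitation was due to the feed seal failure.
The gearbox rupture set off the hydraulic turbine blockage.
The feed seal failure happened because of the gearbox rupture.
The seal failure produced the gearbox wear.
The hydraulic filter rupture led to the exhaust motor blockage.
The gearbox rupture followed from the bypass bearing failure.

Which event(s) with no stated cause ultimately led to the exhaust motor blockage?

the feed pump misalignment, the hydraulic filter rupture, the inlet actuator failure, the seal failure

Tracing upstream from the exhaust motor blockage: the exhaust motor blockage ← the feed relay misalignment ← the bypass bearing failure ← the inlet bearing wear ← the gearbox wear ← the seal failure.
A separate upstream branch: the exhaust motor blockage ← the inlet actuator failure.
A separate upstream branch: the exhaust motor blockage ← the hydraulic filter rupture.
A separate upstream branch: the exhaust motor blockage ← the outlet pump cavitation ← the feed pump misalignment.
Each of those chain origins has no stated cause.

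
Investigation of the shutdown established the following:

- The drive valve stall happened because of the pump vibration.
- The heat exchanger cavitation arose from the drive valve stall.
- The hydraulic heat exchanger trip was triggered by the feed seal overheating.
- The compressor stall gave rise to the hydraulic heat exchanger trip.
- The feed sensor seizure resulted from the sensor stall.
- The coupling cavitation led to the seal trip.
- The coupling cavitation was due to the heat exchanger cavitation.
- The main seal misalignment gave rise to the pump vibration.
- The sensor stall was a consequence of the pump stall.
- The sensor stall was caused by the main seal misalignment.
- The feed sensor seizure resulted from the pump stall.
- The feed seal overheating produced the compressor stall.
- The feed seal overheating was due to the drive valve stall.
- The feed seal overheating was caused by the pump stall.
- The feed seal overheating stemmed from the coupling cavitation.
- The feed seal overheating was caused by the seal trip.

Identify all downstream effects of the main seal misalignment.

the compressor stall, the coupling cavitation, the drive valve stall, the feed seal overheating, the feed sensor seizure, the heat exchanger cavitation, the hydraulic heat exchanger trip, the pump vibration, the seal trip, the sensor stall

Direct effects: the pump vibration, the sensor stall.
2 steps out: the drive valve stall, the feed sensor seizure.
3 steps out: the heat exchanger cavitation, the feed seal overheating.
4 steps out: the coupling cavitation, the compressor stall, the hydraulic heat exchanger trip.
5 steps out: the seal trip.
Not reachable from it: the pump stall.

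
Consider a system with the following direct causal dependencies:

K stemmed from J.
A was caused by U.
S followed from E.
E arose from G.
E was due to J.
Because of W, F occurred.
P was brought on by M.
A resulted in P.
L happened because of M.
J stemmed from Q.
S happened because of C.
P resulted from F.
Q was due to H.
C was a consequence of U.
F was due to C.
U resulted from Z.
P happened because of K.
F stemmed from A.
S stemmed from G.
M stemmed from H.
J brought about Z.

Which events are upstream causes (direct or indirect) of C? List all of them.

Immediate cause of C: U.
Further upstream: H, Q, J, Z.

H, J, Q, U, Z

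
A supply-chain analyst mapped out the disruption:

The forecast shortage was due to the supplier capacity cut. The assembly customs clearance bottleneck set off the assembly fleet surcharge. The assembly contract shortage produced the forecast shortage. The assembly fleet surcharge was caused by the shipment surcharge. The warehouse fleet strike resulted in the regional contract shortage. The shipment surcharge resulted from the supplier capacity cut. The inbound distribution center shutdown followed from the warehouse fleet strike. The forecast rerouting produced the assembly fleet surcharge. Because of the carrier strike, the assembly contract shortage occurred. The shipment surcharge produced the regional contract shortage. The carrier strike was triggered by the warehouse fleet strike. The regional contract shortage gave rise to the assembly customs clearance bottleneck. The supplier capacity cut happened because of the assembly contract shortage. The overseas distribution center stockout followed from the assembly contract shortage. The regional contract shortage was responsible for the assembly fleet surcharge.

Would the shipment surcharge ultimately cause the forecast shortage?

No

The shipment surcharge leads to the regional contract shortage, the assembly customs clearance bottleneck, the assembly fleet surcharge; the forecast shortage is not among them.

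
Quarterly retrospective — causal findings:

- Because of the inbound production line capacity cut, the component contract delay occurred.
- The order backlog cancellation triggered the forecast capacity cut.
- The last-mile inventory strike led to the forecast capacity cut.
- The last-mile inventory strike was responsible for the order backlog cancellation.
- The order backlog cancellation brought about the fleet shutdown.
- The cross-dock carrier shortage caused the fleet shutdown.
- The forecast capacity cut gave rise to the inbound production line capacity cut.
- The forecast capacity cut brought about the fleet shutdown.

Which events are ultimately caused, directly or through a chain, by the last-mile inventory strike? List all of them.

the component contract delay, the fleet shutdown, the forecast capacity cut, the inbound production line capacity cut, the order backlog cancellation

Direct effects: the order backlog cancellation, the forecast capacity cut.
2 steps out: the inbound production line capacity cut, the fleet shutdown.
3 steps out: the component contract delay.
Not reachable from it: the cross-dock carrier shortage.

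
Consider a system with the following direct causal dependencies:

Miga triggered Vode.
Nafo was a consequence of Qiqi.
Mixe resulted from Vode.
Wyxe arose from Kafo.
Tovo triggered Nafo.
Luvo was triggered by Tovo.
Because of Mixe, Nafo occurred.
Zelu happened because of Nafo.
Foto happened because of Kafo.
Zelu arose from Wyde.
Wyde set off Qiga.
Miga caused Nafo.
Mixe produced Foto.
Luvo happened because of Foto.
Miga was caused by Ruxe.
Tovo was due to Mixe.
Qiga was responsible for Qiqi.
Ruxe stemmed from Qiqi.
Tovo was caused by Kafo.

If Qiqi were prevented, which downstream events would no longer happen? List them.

Miga, Mixe, Ruxe, Vode

Downstream of Qiqi: Ruxe, Miga, Vode, Mixe, Tovo, Nafo, Foto, Luvo, Zelu.
Of those, still caused via another path: Tovo, Nafo, Foto, Luvo, Zelu.
The remainder have no surviving cause.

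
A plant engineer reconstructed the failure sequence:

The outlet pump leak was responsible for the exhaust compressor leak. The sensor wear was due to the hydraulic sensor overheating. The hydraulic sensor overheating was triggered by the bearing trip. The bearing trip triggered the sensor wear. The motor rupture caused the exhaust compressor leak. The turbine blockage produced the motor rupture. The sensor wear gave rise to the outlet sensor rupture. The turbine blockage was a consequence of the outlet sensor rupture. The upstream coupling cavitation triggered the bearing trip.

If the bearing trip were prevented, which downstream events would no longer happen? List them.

Downstream of the bearing trip: the hydraulic sensor overheating, the sensor wear, the outlet sensor rupture, the turbine blockage, the motor rupture, the exhaust compressor leak.
Of those, still caused via another path: the exhaust compressor leak.
The remainder have no surviving cause.

the hydraulic sensor overheating, the motor rupture, the outlet sensor rupture, the sensor wear, the turbine blockage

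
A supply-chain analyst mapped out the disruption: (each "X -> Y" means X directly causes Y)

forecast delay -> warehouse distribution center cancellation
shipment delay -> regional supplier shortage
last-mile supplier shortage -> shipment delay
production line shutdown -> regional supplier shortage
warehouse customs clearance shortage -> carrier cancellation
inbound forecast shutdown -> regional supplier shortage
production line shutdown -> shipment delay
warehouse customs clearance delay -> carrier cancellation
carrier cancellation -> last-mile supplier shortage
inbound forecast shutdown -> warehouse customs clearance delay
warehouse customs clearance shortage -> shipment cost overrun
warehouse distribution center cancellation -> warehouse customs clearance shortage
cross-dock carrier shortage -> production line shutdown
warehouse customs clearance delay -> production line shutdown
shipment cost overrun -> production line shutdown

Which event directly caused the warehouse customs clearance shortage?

Upstream contributors include the forecast delay, but only the warehouse distribution center cancellation feeds directly into the warehouse customs clearance shortage.

the warehouse distribution center cancellation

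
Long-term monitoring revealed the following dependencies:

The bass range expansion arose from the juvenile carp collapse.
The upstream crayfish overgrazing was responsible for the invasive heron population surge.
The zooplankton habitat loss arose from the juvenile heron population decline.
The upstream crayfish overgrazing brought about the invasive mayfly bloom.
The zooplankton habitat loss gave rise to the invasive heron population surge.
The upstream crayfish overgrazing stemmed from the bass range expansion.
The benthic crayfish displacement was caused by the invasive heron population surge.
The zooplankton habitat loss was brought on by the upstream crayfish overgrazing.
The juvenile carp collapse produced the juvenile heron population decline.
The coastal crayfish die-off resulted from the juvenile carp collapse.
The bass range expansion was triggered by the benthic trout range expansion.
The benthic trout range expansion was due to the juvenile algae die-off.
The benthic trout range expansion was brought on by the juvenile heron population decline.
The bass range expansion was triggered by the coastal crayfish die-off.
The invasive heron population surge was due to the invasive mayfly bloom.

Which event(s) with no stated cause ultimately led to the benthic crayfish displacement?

Tracing upstream from the benthic crayfish displacement: the benthic crayfish displacement ← the invasive heron population surge ← the upstream crayfish overgrazing ← the bass range expansion ← the juvenile carp collapse.
A separate upstream branch: the benthic crayfish displacement ← the invasive heron population surge ← the upstream crayfish overgrazing ← the bass range expansion ← the benthic trout range expansion ← the juvenile algae die-off.
Each of those chain origins has no stated cause.

the juvenile algae die-off, the juvenile carp collapse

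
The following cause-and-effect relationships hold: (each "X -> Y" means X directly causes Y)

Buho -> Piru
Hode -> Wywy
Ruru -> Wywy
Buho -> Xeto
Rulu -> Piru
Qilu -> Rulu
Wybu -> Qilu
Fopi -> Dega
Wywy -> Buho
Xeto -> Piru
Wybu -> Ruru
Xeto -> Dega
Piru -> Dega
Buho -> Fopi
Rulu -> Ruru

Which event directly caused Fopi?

Upstream contributors include Wybu, Qilu, Rulu, Ruru, Wywy, Hode, but only Buho feeds directly into Fopi.

Buho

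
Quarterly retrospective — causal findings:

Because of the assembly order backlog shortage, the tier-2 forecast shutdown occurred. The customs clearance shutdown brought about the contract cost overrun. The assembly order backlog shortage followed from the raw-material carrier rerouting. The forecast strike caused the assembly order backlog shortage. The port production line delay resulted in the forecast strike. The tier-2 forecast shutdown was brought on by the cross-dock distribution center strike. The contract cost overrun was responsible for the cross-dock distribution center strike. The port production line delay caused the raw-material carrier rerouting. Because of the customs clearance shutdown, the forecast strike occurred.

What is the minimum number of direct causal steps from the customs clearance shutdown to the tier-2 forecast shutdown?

3

Shortest chain: the customs clearance shutdown → the contract cost overrun → the cross-dock distribution center strike → the tier-2 forecast shutdown.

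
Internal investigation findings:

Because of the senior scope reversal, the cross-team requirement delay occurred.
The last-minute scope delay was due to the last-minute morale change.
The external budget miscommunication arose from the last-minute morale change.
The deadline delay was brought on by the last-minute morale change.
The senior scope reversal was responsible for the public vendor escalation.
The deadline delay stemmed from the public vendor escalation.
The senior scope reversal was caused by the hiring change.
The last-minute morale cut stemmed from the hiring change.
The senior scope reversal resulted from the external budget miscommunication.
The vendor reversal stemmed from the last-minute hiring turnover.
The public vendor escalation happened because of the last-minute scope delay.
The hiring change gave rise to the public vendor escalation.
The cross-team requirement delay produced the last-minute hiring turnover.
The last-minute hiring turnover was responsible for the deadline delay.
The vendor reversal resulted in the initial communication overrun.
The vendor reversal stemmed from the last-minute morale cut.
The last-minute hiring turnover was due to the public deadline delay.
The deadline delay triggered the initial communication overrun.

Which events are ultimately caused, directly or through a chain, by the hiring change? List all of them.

the cross-team requirement delay, the deadline delay, the initial communication overrun, the last-minute hiring turnover, the last-minute morale cut, the public vendor escalation, the senior scope reversal, the vendor reversal

Direct effects: the senior scope reversal, the last-minute morale cut, the public vendor escalation.
2 steps out: the cross-team requirement delay, the vendor reversal, the deadline delay.
3 steps out: the last-minute hiring turnover, the initial communication overrun.
Not reachable from it: the last-minute morale change, the external budget miscommunication, the public deadline delay, the last-minute scope delay.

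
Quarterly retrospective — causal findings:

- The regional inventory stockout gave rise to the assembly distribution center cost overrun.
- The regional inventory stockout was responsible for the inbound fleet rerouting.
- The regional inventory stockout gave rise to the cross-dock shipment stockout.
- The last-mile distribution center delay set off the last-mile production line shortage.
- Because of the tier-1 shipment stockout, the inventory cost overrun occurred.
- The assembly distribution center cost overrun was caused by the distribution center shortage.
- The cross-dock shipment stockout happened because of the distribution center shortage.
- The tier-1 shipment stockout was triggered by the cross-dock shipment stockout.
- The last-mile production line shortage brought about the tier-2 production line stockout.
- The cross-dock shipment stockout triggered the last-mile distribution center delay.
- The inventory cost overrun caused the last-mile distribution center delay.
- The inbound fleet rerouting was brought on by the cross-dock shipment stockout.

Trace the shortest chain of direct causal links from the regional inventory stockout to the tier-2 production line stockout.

the regional inventory stockout → the cross-dock shipment stockout
the cross-dock shipment stockout → the last-mile distribution center delay
the last-mile distribution center delay → the last-mile production line shortage
the last-mile production line shortage → the tier-2 production line stockout
Length: 4 steps.

the regional inventory stockout → the cross-dock shipment stockout → the last-mile distribution center delay → the last-mile production line shortage → the tier-2 production line stockout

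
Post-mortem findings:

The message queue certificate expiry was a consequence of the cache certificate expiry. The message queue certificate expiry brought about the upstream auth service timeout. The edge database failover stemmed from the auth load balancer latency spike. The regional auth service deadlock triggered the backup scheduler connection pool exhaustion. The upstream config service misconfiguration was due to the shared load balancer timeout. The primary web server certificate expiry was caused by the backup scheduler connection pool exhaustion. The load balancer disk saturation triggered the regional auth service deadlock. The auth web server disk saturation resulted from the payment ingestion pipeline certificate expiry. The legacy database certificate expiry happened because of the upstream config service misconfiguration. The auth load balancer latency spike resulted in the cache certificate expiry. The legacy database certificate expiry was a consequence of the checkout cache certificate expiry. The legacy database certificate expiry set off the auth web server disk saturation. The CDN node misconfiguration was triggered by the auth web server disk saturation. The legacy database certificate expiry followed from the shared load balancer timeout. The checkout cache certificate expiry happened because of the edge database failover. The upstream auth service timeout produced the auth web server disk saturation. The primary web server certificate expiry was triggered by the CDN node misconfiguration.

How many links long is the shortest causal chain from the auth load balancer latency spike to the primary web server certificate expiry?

6

Shortest chain: the auth load balancer latency spike → the cache certificate expiry → the message queue certificate expiry → the upstream auth service timeout → the auth web server disk saturation → the CDN node misconfiguration → the primary web server certificate expiry.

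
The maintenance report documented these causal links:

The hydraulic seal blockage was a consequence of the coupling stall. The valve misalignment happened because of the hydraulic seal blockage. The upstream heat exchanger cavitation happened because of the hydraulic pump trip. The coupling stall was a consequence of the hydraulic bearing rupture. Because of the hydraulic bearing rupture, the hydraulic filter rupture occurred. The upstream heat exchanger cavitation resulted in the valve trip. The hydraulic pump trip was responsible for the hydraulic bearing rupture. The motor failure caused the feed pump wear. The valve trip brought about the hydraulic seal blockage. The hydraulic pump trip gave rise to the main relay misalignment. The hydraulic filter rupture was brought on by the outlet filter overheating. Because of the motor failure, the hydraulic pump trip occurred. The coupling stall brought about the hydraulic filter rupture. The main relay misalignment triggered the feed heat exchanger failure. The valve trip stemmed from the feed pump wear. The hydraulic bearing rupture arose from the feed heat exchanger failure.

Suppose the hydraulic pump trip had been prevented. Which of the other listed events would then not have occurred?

the coupling stall, the feed heat exchanger failure, the hydraulic bearing rupture, the main relay misalignment, the upstream heat exchanger cavitation

Downstream of the hydraulic pump trip: the upstream heat exchanger cavitation, the main relay misalignment, the feed heat exchanger failure, the hydraulic bearing rupture, the coupling stall, the hydraulic filter rupture, the valve trip, the hydraulic seal blockage, the valve misalignment.
Of those, still caused via another path: the hydraulic filter rupture, the valve trip, the hydraulic seal blockage, the valve misalignment.
The remainder have no surviving cause.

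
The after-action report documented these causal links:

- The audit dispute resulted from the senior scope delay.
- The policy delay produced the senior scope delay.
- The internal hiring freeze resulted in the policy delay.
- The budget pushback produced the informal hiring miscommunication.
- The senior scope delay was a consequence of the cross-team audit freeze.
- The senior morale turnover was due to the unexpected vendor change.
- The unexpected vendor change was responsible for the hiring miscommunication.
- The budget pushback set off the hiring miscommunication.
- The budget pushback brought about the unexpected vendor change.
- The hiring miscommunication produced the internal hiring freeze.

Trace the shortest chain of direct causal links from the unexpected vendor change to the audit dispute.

the unexpected vendor change → the hiring miscommunication → the internal hiring freeze → the policy delay → the senior scope delay → the audit dispute

the unexpected vendor change → the hiring miscommunication
the hiring miscommunication → the internal hiring freeze
the internal hiring freeze → the policy delay
the policy delay → the senior scope delay
the senior scope delay → the audit dispute
Length: 5 steps.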